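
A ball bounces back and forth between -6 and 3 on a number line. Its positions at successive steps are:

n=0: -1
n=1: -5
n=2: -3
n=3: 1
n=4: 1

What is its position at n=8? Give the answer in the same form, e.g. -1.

The value travels 4 per step and bounces off the walls at -6 and 3.
  step 5: 1 → -3
  step 6: -3 → -5
  step 7: -5 → -1
  step 8: -1 → 3

3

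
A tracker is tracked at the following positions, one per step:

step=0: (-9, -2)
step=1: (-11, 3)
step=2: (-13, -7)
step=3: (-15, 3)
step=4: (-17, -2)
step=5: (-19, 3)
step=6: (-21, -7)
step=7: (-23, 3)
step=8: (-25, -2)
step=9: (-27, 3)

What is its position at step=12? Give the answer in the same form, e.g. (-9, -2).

(-33, -2)

The first coordinate changes by -2 each step, so at step 12 it is -9 + 12·(-2) = -33.
The second coordinate repeats the cycle [-2, 3, -7, 3] with period 4; step 12 mod 4 = 0, giving -2.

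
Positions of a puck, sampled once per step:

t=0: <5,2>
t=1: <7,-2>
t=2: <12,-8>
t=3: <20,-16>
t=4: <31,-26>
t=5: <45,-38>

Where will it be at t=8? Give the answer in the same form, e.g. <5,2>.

Successive displacements: <+2,-4>, <+5,-6>, <+8,-8>, <+11,-10>, <+14,-12> — each changes by <+3,-2>.
step 6: <45,-38> + <+17,-14> → <62,-52>
step 7: <62,-52> + <+20,-16> → <82,-68>
step 8: <82,-68> + <+23,-18> → <105,-86>

<105,-86>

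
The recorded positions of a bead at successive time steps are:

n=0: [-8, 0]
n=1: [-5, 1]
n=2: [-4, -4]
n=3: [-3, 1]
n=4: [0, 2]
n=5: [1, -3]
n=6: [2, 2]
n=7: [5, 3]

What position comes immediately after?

Step-to-step displacements: [+3, +1], [+1, -5], [+1, +5], [+3, +1], [+1, -5], [+1, +5], [+3, +1] — a repeating cycle of length 3.
step 8: apply [+1, -5] → [6, -2]

[6, -2]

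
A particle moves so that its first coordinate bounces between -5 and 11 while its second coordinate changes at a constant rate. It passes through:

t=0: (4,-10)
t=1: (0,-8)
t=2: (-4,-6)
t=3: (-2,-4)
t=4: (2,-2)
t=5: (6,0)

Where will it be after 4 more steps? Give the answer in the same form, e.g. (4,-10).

The first coordinate travels 4 per step and bounces off the walls at -5 and 11.
  step 6: 6 → 10
  step 7: 10 → 8
  step 8: 8 → 4
  step 9: 4 → 0
The second coordinate changes by +2 each step: at step 9 it is 8.

(0,8)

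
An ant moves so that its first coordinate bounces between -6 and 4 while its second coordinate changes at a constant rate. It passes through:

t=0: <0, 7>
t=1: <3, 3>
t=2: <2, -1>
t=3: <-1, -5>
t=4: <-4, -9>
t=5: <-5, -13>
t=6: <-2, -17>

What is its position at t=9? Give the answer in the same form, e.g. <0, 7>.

<1, -29>

The first coordinate reflects between -6 and 4, moving 3 per step.
  step 7: -2 → 1
  step 8: 1 → 4
  step 9: 4 → 1
The second coordinate changes by -4 each step: at step 9 it is -29.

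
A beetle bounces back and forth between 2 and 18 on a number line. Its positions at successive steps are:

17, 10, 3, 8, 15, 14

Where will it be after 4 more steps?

The value travels 7 per step and bounces off the walls at 2 and 18.
  step 6: 14 → 7
  step 7: 7 → 4
  step 8: 4 → 11
  step 9: 11 → 18

18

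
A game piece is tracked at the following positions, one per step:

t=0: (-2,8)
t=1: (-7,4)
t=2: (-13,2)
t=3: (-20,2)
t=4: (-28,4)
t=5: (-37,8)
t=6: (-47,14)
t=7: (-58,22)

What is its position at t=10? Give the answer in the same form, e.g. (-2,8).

(-97,58)

Successive displacements: (-5,-4), (-6,-2), (-7,+0), (-8,+2), (-9,+4), (-10,+6), (-11,+8) — each changes by (-1,+2).
step 8: (-58,22) + (-12,+10) → (-70,32)
step 9: (-70,32) + (-13,+12) → (-83,44)
step 10: (-83,44) + (-14,+14) → (-97,58)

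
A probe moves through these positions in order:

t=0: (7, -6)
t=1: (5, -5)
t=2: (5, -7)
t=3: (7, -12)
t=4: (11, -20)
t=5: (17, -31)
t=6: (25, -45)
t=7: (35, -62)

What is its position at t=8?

(47, -82)

First differences are (-2, +1), (+0, -2), (+2, -5), (+4, -8), (+6, -11), (+8, -14), (+10, -17); their common second difference is (+2, -3) (constant acceleration).
step 8: (35, -62) + (+12, -20) → (47, -82)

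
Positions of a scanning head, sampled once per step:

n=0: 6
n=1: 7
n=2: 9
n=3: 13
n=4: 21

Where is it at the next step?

Step-to-step displacements: +1, +2, +4, +8; each is 2× the previous.
step 5: 21 + 16 → 37

37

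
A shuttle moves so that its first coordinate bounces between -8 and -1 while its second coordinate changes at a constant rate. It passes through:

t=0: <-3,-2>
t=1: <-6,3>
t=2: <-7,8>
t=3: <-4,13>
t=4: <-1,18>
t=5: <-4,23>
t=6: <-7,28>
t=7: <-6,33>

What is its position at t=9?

The first coordinate travels 3 per step and bounces off the walls at -8 and -1.
  step 8: -6 → -3
  step 9: -3 → -2
The second coordinate changes by +5 each step: at step 9 it is 43.

<-2,43>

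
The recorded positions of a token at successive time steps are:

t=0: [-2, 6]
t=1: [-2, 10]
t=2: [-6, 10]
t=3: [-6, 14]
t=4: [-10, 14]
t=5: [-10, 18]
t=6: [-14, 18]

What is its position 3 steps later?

The moves between consecutive positions are [+0, +4], [-4, +0], [+0, +4], [-4, +0], [+0, +4], [-4, +0]; they repeat the 2-cycle [[+0, +4], [-4, +0]].
step 7: apply [+0, +4] → [-14, 22]
step 8: apply [-4, +0] → [-18, 22]
step 9: apply [+0, +4] → [-18, 26]

[-18, 26]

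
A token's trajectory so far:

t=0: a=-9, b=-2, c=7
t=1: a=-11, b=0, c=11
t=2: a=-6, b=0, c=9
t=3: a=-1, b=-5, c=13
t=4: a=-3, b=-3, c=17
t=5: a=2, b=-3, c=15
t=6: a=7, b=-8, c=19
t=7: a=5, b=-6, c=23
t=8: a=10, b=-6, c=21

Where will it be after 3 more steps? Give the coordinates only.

a=18, b=-9, c=27

Step-to-step displacements: (-2, +2, +4), (+5, +0, -2), (+5, -5, +4), (-2, +2, +4), (+5, +0, -2), (+5, -5, +4), (-2, +2, +4), (+5, +0, -2) — a repeating cycle of length 3.
step 9: apply (+5, -5, +4) → a=15, b=-11, c=25
step 10: apply (-2, +2, +4) → a=13, b=-9, c=29
step 11: apply (+5, +0, -2) → a=18, b=-9, c=27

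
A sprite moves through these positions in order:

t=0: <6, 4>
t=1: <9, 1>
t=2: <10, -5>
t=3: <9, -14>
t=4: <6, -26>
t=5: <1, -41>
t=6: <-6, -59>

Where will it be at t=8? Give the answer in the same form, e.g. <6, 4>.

<-26, -104>

Taking differences between consecutive positions: <+3, -3>, <+1, -6>, <-1, -9>, <-3, -12>, <-5, -15>, <-7, -18>. These grow by <-2, -3> each step.
step 7: <-6, -59> + <-9, -21> → <-15, -80>
step 8: <-15, -80> + <-11, -24> → <-26, -104>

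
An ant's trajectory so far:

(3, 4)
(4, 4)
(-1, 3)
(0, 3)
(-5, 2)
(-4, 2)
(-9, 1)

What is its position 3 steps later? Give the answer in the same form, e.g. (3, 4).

Differencing gives (+1, +0), (-5, -1), (+1, +0), (-5, -1), (+1, +0), (-5, -1). This is the pattern (+1, +0), (-5, -1) repeated.
step 7: apply (+1, +0) → (-8, 1)
step 8: apply (-5, -1) → (-13, 0)
step 9: apply (+1, +0) → (-12, 0)

(-12, 0)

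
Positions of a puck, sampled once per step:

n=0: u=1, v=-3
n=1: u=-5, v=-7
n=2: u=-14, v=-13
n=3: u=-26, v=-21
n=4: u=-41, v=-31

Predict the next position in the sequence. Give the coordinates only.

u=-59, v=-43

Taking differences between consecutive positions: (-6, -4), (-9, -6), (-12, -8), (-15, -10). These grow by (-3, -2) each step.
step 5: u=-41, v=-31 + (-18, -12) → u=-59, v=-43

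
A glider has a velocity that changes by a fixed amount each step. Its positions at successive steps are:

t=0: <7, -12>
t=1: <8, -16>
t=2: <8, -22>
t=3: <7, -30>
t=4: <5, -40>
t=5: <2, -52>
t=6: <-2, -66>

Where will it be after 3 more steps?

First differences are <+1, -4>, <+0, -6>, <-1, -8>, <-2, -10>, <-3, -12>, <-4, -14>; their common second difference is <-1, -2> (constant acceleration).
step 7: <-2, -66> + <-5, -16> → <-7, -82>
step 8: <-7, -82> + <-6, -18> → <-13, -100>
step 9: <-13, -100> + <-7, -20> → <-20, -120>

<-20, -120>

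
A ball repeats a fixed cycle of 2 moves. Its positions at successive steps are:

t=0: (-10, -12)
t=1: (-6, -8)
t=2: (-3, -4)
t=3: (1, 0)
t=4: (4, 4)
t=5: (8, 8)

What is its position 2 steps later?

(15, 16)

Differencing gives (+4, +4), (+3, +4), (+4, +4), (+3, +4), (+4, +4). This is the pattern (+4, +4), (+3, +4) repeated.
step 6: apply (+3, +4) → (11, 12)
step 7: apply (+4, +4) → (15, 16)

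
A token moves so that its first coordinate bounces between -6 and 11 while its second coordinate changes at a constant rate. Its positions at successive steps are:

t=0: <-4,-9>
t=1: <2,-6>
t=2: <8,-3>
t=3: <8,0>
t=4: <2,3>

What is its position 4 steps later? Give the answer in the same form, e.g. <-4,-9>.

<10,15>

The first coordinate travels 6 per step and bounces off the walls at -6 and 11.
  step 5: 2 → -4
  step 6: -4 → -2
  step 7: -2 → 4
  step 8: 4 → 10
The second coordinate changes by +3 each step: at step 8 it is 15.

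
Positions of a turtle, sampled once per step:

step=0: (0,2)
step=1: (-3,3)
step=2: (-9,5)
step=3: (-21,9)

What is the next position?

The jumps are (-3,+1), (-6,+2), (-12,+4) — a geometric progression with ratio 2.
step 4: (-21,9) + (-24,+8) → (-45,17)

(-45,17)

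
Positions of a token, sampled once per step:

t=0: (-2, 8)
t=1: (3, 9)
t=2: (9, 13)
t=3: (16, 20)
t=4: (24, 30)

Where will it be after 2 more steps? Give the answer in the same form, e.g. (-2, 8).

Taking differences between consecutive positions: (+5, +1), (+6, +4), (+7, +7), (+8, +10). These grow by (+1, +3) each step.
step 5: (24, 30) + (+9, +13) → (33, 43)
step 6: (33, 43) + (+10, +16) → (43, 59)

(43, 59)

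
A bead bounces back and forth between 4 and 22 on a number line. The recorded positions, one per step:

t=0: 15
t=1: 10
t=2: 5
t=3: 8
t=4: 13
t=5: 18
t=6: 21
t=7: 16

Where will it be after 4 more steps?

12

The value reflects between 4 and 22, moving 5 per step.
  step 8: 16 → 11
  step 9: 11 → 6
  step 10: 6 → 7
  step 11: 7 → 12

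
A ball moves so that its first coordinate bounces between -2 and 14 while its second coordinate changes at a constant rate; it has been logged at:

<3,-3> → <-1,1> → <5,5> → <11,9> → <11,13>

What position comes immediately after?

<5,17>

The first coordinate travels 6 per step and bounces off the walls at -2 and 14.
  step 5: 11 → 5
The second coordinate changes by +4 each step: at step 5 it is 17.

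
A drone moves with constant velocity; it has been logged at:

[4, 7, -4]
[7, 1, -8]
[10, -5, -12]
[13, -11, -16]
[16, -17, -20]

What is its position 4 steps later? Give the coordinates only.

[28, -41, -36]

The position changes by [+3, -6, -4] every step.
step 5: [16, -17, -20] + [+3, -6, -4] → [19, -23, -24]
step 6: [19, -23, -24] + [+3, -6, -4] → [22, -29, -28]
step 7: [22, -29, -28] + [+3, -6, -4] → [25, -35, -32]
step 8: [25, -35, -32] + [+3, -6, -4] → [28, -41, -36]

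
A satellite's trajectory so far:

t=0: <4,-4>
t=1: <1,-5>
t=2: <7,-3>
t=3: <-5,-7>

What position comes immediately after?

Consecutive displacements <-3,-1>, <+6,+2>, <-12,-4> scale by a factor of -2 each step.
step 4: <-5,-7> + <+24,+8> → <19,1>

<19,1>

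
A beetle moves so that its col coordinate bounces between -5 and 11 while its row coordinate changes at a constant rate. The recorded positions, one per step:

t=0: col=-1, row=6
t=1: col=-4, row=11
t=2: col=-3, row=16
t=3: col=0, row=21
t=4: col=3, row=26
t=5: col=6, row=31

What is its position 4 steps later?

col=4, row=51

The col coordinate reflects between -5 and 11, moving 3 per step.
  step 6: 6 → 9
  step 7: 9 → 10
  step 8: 10 → 7
  step 9: 7 → 4
The row coordinate changes by +5 each step: at step 9 it is 51.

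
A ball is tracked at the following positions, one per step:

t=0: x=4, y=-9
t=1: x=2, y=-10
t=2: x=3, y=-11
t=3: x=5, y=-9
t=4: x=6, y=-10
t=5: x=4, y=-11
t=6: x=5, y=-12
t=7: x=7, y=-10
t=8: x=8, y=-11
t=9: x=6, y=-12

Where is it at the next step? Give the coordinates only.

The moves between consecutive positions are (-2, -1), (+1, -1), (+2, +2), (+1, -1), (-2, -1), (+1, -1), (+2, +2), (+1, -1), (-2, -1); they repeat the 4-cycle [(-2, -1), (+1, -1), (+2, +2), (+1, -1)].
step 10: apply (+1, -1) → x=7, y=-13

x=7, y=-13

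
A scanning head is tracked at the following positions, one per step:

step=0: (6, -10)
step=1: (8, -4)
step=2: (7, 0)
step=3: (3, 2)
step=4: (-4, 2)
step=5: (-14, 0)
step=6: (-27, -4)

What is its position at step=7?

(-43, -10)

Taking differences between consecutive positions: (+2, +6), (-1, +4), (-4, +2), (-7, +0), (-10, -2), (-13, -4). These grow by (-3, -2) each step.
step 7: (-27, -4) + (-16, -6) → (-43, -10)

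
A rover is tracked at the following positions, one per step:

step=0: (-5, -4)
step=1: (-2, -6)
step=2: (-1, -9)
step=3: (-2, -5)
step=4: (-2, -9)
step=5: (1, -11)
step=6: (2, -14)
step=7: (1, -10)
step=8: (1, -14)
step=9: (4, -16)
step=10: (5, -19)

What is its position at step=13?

(7, -21)

Step-to-step displacements: (+3, -2), (+1, -3), (-1, +4), (+0, -4), (+3, -2), (+1, -3), (-1, +4), (+0, -4), (+3, -2), (+1, -3) — a repeating cycle of length 4.
step 11: apply (-1, +4) → (4, -15)
step 12: apply (+0, -4) → (4, -19)
step 13: apply (+3, -2) → (7, -21)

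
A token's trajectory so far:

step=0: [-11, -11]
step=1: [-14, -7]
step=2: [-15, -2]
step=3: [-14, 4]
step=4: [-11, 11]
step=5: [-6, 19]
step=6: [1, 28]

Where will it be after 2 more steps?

[21, 49]

Successive displacements: [-3, +4], [-1, +5], [+1, +6], [+3, +7], [+5, +8], [+7, +9] — each changes by [+2, +1].
step 7: [1, 28] + [+9, +10] → [10, 38]
step 8: [10, 38] + [+11, +11] → [21, 49]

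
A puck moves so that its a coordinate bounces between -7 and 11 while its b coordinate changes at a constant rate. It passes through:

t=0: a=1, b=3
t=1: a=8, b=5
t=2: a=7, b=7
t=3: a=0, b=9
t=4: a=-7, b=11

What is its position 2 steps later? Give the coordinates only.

The a coordinate travels 7 per step and bounces off the walls at -7 and 11.
  step 5: -7 → 0
  step 6: 0 → 7
The b coordinate changes by +2 each step: at step 6 it is 15.

a=7, b=15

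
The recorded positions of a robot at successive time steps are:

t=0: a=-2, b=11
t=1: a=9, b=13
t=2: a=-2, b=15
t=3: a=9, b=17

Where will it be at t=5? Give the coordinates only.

a=9, b=21

The a coordinate repeats the cycle [-2, 9] with period 2; step 5 mod 2 = 1, giving 9.
The b coordinate changes by +2 each step, so at step 5 it is 11 + 5·(2) = 21.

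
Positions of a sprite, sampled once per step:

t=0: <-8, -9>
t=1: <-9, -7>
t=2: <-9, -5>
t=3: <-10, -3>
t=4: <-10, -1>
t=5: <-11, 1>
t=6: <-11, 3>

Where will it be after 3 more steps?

<-13, 9>

Differencing gives <-1, +2>, <+0, +2>, <-1, +2>, <+0, +2>, <-1, +2>, <+0, +2>. This is the pattern <-1, +2>, <+0, +2> repeated.
step 7: apply <-1, +2> → <-12, 5>
step 8: apply <+0, +2> → <-12, 7>
step 9: apply <-1, +2> → <-13, 9>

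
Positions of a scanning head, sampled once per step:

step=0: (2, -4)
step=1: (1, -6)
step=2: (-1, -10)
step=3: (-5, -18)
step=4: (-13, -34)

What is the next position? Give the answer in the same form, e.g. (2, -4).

(-29, -66)

Consecutive displacements (-1, -2), (-2, -4), (-4, -8), (-8, -16) scale by a factor of 2 each step.
step 5: (-13, -34) + (-16, -32) → (-29, -66)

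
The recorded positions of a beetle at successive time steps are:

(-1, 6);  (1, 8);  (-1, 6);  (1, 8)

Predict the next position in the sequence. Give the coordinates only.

Consecutive displacements (+2, +2), (-2, -2), (+2, +2) scale by a factor of -1 each step.
step 4: (1, 8) + (-2, -2) → (-1, 6)

(-1, 6)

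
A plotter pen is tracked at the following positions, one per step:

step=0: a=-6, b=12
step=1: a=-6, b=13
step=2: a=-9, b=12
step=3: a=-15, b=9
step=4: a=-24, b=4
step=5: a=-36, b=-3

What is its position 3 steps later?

a=-90, b=-36

Taking differences between consecutive positions: (+0,+1), (-3,-1), (-6,-3), (-9,-5), (-12,-7). These grow by (-3,-2) each step.
step 6: a=-36, b=-3 + (-15,-9) → a=-51, b=-12
step 7: a=-51, b=-12 + (-18,-11) → a=-69, b=-23
step 8: a=-69, b=-23 + (-21,-13) → a=-90, b=-36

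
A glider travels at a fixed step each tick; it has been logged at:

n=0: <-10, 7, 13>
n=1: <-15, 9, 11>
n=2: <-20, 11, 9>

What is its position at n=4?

The position changes by <-5, +2, -2> every step.
step 3: <-20, 11, 9> + <-5, +2, -2> → <-25, 13, 7>
step 4: <-25, 13, 7> + <-5, +2, -2> → <-30, 15, 5>

<-30, 15, 5>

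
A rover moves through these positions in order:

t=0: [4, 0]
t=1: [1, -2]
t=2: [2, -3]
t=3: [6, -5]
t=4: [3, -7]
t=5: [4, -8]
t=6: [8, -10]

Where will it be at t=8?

[6, -13]

Step-to-step displacements: [-3, -2], [+1, -1], [+4, -2], [-3, -2], [+1, -1], [+4, -2] — a repeating cycle of length 3.
step 7: apply [-3, -2] → [5, -12]
step 8: apply [+1, -1] → [6, -13]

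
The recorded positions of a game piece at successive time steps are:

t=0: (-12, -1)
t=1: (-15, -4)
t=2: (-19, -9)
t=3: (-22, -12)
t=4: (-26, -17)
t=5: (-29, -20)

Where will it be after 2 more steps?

(-36, -28)

Step-to-step displacements: (-3, -3), (-4, -5), (-3, -3), (-4, -5), (-3, -3) — a repeating cycle of length 2.
step 6: apply (-4, -5) → (-33, -25)
step 7: apply (-3, -3) → (-36, -28)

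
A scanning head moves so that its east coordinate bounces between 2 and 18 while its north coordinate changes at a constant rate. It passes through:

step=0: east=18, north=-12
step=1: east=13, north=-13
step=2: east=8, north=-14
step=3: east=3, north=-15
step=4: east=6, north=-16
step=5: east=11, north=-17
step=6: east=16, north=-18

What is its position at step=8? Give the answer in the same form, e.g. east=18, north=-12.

The east coordinate travels 5 per step and bounces off the walls at 2 and 18.
  step 7: 16 → 15
  step 8: 15 → 10
The north coordinate changes by -1 each step: at step 8 it is -20.

east=10, north=-20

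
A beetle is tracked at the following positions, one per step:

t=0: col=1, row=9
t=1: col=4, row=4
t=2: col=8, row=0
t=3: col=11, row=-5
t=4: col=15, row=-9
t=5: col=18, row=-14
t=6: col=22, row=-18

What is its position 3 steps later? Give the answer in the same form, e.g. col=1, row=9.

col=32, row=-32

The moves between consecutive positions are (+3, -5), (+4, -4), (+3, -5), (+4, -4), (+3, -5), (+4, -4); they repeat the 2-cycle [(+3, -5), (+4, -4)].
step 7: apply (+3, -5) → col=25, row=-23
step 8: apply (+4, -4) → col=29, row=-27
step 9: apply (+3, -5) → col=32, row=-32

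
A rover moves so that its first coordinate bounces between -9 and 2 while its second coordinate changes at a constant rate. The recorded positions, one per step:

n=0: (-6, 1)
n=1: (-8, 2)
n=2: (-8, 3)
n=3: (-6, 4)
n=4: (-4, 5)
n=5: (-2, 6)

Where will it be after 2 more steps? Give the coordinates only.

The first coordinate travels 2 per step and bounces off the walls at -9 and 2.
  step 6: -2 → 0
  step 7: 0 → 2
The second coordinate changes by +1 each step: at step 7 it is 8.

(2, 8)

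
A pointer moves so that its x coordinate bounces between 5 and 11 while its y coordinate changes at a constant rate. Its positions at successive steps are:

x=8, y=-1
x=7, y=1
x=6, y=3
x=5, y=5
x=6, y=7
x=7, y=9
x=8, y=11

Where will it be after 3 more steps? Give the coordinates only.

The x coordinate reflects between 5 and 11, moving 1 per step.
  step 7: 8 → 9
  step 8: 9 → 10
  step 9: 10 → 11
The y coordinate changes by +2 each step: at step 9 it is 17.

x=11, y=17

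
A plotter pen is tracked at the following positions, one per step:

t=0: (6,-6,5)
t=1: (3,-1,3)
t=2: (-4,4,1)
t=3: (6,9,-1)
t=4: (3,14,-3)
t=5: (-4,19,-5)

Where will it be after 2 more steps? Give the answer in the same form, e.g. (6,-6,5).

(3,29,-9)

First: cycles through 6, 3, -4 every 3 steps. Step 7 lands at position 1 of the cycle → 3.
Second: linear, +5 per step → 29 at step 7.
Third: linear, -2 per step → -9 at step 7.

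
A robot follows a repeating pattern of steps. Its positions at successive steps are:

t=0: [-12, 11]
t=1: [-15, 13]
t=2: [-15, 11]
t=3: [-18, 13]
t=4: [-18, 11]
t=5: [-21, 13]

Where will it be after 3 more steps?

[-24, 11]

Differencing gives [-3, +2], [+0, -2], [-3, +2], [+0, -2], [-3, +2]. This is the pattern [-3, +2], [+0, -2] repeated.
step 6: apply [+0, -2] → [-21, 11]
step 7: apply [-3, +2] → [-24, 13]
step 8: apply [+0, -2] → [-24, 11]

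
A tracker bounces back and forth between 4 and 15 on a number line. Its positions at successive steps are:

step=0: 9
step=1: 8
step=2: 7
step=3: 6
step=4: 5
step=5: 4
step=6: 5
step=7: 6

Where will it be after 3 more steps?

9

The value reflects between 4 and 15, moving 1 per step.
  step 8: 6 → 7
  step 9: 7 → 8
  step 10: 8 → 9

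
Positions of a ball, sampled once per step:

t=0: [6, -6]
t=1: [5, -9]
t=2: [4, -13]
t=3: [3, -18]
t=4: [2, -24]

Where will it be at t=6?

First differences are [-1, -3], [-1, -4], [-1, -5], [-1, -6]; their common second difference is [+0, -1] (constant acceleration).
step 5: [2, -24] + [-1, -7] → [1, -31]
step 6: [1, -31] + [-1, -8] → [0, -39]

[0, -39]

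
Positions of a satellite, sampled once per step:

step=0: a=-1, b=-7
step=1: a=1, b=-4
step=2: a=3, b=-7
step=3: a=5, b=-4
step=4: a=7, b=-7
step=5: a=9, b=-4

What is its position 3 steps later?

The a coordinate changes by +2 each step, so at step 8 it is -1 + 8·(2) = 15.
The b coordinate repeats the cycle [-7, -4] with period 2; step 8 mod 2 = 0, giving -7.

a=15, b=-7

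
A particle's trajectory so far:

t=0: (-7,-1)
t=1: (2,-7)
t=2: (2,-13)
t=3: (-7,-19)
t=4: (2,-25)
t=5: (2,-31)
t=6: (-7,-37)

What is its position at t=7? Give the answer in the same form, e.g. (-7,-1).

First: cycles through -7, 2, 2 every 3 steps. Step 7 lands at position 1 of the cycle → 2.
Second: linear, -6 per step → -43 at step 7.

(2,-43)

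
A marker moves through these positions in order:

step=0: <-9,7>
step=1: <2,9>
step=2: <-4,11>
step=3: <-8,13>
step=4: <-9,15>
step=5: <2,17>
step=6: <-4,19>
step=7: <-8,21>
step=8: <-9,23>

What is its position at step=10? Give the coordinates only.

<-4,27>

First: cycles through -9, 2, -4, -8 every 4 steps. Step 10 lands at position 2 of the cycle → -4.
Second: linear, +2 per step → 27 at step 10.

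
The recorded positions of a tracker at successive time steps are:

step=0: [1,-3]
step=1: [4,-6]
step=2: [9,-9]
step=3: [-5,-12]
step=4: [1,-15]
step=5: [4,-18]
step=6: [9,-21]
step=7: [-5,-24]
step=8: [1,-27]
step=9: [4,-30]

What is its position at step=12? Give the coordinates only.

[1,-39]

The first coordinate repeats the cycle [1, 4, 9, -5] with period 4; step 12 mod 4 = 0, giving 1.
The second coordinate changes by -3 each step, so at step 12 it is -3 + 12·(-3) = -39.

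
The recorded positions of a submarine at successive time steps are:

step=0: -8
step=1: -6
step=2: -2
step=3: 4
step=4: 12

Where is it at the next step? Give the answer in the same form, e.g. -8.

First differences are +2, +4, +6, +8; their common second difference is +2 (constant acceleration).
step 5: 12 + 10 → 22

22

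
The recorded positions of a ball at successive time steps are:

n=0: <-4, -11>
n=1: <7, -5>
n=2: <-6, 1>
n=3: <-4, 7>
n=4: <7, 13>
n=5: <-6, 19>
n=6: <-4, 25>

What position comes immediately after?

First: cycles through -4, 7, -6 every 3 steps. Step 7 lands at position 1 of the cycle → 7.
Second: linear, +6 per step → 31 at step 7.

<7, 31>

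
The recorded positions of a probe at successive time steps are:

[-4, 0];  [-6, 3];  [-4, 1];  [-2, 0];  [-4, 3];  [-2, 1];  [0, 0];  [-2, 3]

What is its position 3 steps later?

[0, 3]

Differencing gives [-2, +3], [+2, -2], [+2, -1], [-2, +3], [+2, -2], [+2, -1], [-2, +3]. This is the pattern [-2, +3], [+2, -2], [+2, -1] repeated.
step 8: apply [+2, -2] → [0, 1]
step 9: apply [+2, -1] → [2, 0]
step 10: apply [-2, +3] → [0, 3]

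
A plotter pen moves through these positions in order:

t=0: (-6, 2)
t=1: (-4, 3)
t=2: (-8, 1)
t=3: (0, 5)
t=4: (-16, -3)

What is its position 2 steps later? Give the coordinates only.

Step-to-step displacements: (+2, +1), (-4, -2), (+8, +4), (-16, -8); each is -2× the previous.
step 5: (-16, -3) + (+32, +16) → (16, 13)
step 6: (16, 13) + (-64, -32) → (-48, -19)

(-48, -19)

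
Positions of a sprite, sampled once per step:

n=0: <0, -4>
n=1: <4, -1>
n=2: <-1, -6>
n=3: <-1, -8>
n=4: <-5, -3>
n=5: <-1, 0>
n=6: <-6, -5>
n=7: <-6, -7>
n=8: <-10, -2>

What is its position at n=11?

<-11, -6>

Differencing gives <+4, +3>, <-5, -5>, <+0, -2>, <-4, +5>, <+4, +3>, <-5, -5>, <+0, -2>, <-4, +5>. This is the pattern <+4, +3>, <-5, -5>, <+0, -2>, <-4, +5> repeated.
step 9: apply <+4, +3> → <-6, 1>
step 10: apply <-5, -5> → <-11, -4>
step 11: apply <+0, -2> → <-11, -6>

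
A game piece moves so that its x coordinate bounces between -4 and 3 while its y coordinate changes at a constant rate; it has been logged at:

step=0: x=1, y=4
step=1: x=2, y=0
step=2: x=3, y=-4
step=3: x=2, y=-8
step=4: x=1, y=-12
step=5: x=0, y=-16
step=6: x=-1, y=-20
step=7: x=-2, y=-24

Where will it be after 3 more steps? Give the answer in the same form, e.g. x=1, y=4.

x=-3, y=-36

The x coordinate travels 1 per step and bounces off the walls at -4 and 3.
  step 8: -2 → -3
  step 9: -3 → -4
  step 10: -4 → -3
The y coordinate changes by -4 each step: at step 10 it is -36.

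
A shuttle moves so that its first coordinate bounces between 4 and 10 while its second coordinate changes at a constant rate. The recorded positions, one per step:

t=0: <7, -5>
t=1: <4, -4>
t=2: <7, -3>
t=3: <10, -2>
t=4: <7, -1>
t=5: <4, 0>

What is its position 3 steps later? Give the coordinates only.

<7, 3>

The first coordinate travels 3 per step and bounces off the walls at 4 and 10.
  step 6: 4 → 7
  step 7: 7 → 10
  step 8: 10 → 7
The second coordinate changes by +1 each step: at step 8 it is 3.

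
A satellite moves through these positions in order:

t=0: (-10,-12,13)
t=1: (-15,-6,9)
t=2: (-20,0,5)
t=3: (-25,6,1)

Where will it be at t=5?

(-35,18,-7)

Constant displacement of (-5,+6,-4) per step.
step 4: (-25,6,1) + (-5,+6,-4) → (-30,12,-3)
step 5: (-30,12,-3) + (-5,+6,-4) → (-35,18,-7)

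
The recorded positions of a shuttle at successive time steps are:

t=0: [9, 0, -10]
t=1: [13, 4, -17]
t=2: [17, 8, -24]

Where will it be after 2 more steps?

[25, 16, -38]

The position changes by [+4, +4, -7] every step.
step 3: [17, 8, -24] + [+4, +4, -7] → [21, 12, -31]
step 4: [21, 12, -31] + [+4, +4, -7] → [25, 16, -38]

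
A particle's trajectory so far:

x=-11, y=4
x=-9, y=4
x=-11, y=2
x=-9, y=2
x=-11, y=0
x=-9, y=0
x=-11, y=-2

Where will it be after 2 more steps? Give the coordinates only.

Step-to-step displacements: (+2, +0), (-2, -2), (+2, +0), (-2, -2), (+2, +0), (-2, -2) — a repeating cycle of length 2.
step 7: apply (+2, +0) → x=-9, y=-2
step 8: apply (-2, -2) → x=-11, y=-4

x=-11, y=-4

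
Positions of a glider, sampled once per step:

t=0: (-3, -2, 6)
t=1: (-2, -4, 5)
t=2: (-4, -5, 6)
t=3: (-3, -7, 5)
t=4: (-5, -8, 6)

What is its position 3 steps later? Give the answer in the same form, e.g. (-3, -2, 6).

The moves between consecutive positions are (+1, -2, -1), (-2, -1, +1), (+1, -2, -1), (-2, -1, +1); they repeat the 2-cycle [(+1, -2, -1), (-2, -1, +1)].
step 5: apply (+1, -2, -1) → (-4, -10, 5)
step 6: apply (-2, -1, +1) → (-6, -11, 6)
step 7: apply (+1, -2, -1) → (-5, -13, 5)

(-5, -13, 5)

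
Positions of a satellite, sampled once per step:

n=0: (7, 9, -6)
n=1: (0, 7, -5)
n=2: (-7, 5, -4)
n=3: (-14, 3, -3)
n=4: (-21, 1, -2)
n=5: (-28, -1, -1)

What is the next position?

(-35, -3, 0)

Constant displacement of (-7, -2, +1) per step.
step 6: (-28, -1, -1) + (-7, -2, +1) → (-35, -3, 0)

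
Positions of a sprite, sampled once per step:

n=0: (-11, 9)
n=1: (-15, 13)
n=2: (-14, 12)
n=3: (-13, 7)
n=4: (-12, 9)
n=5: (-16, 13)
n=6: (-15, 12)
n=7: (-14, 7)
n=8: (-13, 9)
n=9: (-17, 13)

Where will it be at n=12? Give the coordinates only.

The moves between consecutive positions are (-4, +4), (+1, -1), (+1, -5), (+1, +2), (-4, +4), (+1, -1), (+1, -5), (+1, +2), (-4, +4); they repeat the 4-cycle [(-4, +4), (+1, -1), (+1, -5), (+1, +2)].
step 10: apply (+1, -1) → (-16, 12)
step 11: apply (+1, -5) → (-15, 7)
step 12: apply (+1, +2) → (-14, 9)

(-14, 9)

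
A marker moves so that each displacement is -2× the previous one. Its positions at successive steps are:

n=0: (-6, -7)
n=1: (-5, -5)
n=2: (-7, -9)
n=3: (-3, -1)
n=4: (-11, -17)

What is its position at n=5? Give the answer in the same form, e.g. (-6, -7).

(5, 15)

The jumps are (+1, +2), (-2, -4), (+4, +8), (-8, -16) — a geometric progression with ratio -2.
step 5: (-11, -17) + (+16, +32) → (5, 15)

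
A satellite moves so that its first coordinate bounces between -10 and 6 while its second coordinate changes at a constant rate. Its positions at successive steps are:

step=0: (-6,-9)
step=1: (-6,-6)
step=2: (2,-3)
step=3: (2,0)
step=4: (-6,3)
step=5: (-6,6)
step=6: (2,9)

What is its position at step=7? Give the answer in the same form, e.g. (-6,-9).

(2,12)

The first coordinate reflects between -10 and 6, moving 8 per step.
  step 7: 2 → 2
The second coordinate changes by +3 each step: at step 7 it is 12.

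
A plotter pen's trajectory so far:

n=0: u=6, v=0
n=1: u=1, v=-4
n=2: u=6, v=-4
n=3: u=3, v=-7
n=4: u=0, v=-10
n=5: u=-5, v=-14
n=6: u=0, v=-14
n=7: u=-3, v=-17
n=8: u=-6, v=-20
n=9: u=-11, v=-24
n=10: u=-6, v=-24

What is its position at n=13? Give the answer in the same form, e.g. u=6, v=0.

The moves between consecutive positions are (-5, -4), (+5, +0), (-3, -3), (-3, -3), (-5, -4), (+5, +0), (-3, -3), (-3, -3), (-5, -4), (+5, +0); they repeat the 4-cycle [(-5, -4), (+5, +0), (-3, -3), (-3, -3)].
step 11: apply (-3, -3) → u=-9, v=-27
step 12: apply (-3, -3) → u=-12, v=-30
step 13: apply (-5, -4) → u=-17, v=-34

u=-17, v=-34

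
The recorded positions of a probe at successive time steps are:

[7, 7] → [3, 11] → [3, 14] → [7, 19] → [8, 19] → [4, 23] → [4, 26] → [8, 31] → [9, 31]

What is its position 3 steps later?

[9, 43]

The moves between consecutive positions are [-4, +4], [+0, +3], [+4, +5], [+1, +0], [-4, +4], [+0, +3], [+4, +5], [+1, +0]; they repeat the 4-cycle [[-4, +4], [+0, +3], [+4, +5], [+1, +0]].
step 9: apply [-4, +4] → [5, 35]
step 10: apply [+0, +3] → [5, 38]
step 11: apply [+4, +5] → [9, 43]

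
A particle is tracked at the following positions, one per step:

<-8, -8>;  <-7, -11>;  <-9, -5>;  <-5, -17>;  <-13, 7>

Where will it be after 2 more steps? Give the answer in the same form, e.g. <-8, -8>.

<-29, 55>

Step-to-step displacements: <+1, -3>, <-2, +6>, <+4, -12>, <-8, +24>; each is -2× the previous.
step 5: <-13, 7> + <+16, -48> → <3, -41>
step 6: <3, -41> + <-32, +96> → <-29, 55>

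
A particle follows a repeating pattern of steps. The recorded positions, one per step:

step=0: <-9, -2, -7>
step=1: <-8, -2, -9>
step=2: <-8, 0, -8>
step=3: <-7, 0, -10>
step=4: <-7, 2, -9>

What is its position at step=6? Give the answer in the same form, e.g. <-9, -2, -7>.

<-6, 4, -10>

Step-to-step displacements: <+1, +0, -2>, <+0, +2, +1>, <+1, +0, -2>, <+0, +2, +1> — a repeating cycle of length 2.
step 5: apply <+1, +0, -2> → <-6, 2, -11>
step 6: apply <+0, +2, +1> → <-6, 4, -10>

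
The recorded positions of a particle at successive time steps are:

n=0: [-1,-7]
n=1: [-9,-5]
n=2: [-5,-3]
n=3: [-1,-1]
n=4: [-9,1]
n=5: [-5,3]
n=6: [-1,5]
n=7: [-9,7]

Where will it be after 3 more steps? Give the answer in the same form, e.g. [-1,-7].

The first coordinate repeats the cycle [-1, -9, -5] with period 3; step 10 mod 3 = 1, giving -9.
The second coordinate changes by +2 each step, so at step 10 it is -7 + 10·(2) = 13.

[-9,13]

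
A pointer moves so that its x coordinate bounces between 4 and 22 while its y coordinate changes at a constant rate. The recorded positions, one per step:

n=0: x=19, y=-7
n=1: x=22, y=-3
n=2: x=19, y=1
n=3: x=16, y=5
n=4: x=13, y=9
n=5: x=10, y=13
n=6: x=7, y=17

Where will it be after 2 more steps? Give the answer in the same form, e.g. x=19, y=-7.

x=7, y=25

The x coordinate reflects between 4 and 22, moving 3 per step.
  step 7: 7 → 4
  step 8: 4 → 7
The y coordinate changes by +4 each step: at step 8 it is 25.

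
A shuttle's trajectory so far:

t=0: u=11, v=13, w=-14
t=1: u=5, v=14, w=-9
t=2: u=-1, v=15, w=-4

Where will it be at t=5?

The position changes by (-6, +1, +5) every step.
step 3: u=-1, v=15, w=-4 + (-6, +1, +5) → u=-7, v=16, w=1
step 4: u=-7, v=16, w=1 + (-6, +1, +5) → u=-13, v=17, w=6
step 5: u=-13, v=17, w=6 + (-6, +1, +5) → u=-19, v=18, w=11

u=-19, v=18, w=11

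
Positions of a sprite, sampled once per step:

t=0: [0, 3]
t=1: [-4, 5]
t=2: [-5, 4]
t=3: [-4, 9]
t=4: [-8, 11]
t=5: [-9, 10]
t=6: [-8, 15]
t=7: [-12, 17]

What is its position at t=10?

[-16, 23]

Differencing gives [-4, +2], [-1, -1], [+1, +5], [-4, +2], [-1, -1], [+1, +5], [-4, +2]. This is the pattern [-4, +2], [-1, -1], [+1, +5] repeated.
step 8: apply [-1, -1] → [-13, 16]
step 9: apply [+1, +5] → [-12, 21]
step 10: apply [-4, +2] → [-16, 23]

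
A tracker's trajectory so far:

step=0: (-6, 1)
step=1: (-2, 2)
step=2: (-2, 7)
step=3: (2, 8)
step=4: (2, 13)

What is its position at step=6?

(6, 19)

Differencing gives (+4, +1), (+0, +5), (+4, +1), (+0, +5). This is the pattern (+4, +1), (+0, +5) repeated.
step 5: apply (+4, +1) → (6, 14)
step 6: apply (+0, +5) → (6, 19)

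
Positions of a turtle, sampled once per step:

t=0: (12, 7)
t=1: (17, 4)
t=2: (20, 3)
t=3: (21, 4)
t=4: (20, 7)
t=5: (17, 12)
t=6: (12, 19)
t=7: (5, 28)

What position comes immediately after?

Successive displacements: (+5, -3), (+3, -1), (+1, +1), (-1, +3), (-3, +5), (-5, +7), (-7, +9) — each changes by (-2, +2).
step 8: (5, 28) + (-9, +11) → (-4, 39)

(-4, 39)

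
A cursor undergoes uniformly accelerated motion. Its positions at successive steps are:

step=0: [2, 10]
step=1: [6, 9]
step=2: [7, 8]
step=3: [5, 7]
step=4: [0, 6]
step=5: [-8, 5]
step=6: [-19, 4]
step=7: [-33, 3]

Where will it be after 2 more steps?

Taking differences between consecutive positions: [+4, -1], [+1, -1], [-2, -1], [-5, -1], [-8, -1], [-11, -1], [-14, -1]. These grow by [-3, +0] each step.
step 8: [-33, 3] + [-17, -1] → [-50, 2]
step 9: [-50, 2] + [-20, -1] → [-70, 1]

[-70, 1]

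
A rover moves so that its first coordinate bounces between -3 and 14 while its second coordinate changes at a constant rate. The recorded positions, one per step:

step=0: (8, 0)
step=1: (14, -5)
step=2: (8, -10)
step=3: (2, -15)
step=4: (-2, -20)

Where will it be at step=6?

(10, -30)

The first coordinate travels 6 per step and bounces off the walls at -3 and 14.
  step 5: -2 → 4
  step 6: 4 → 10
The second coordinate changes by -5 each step: at step 6 it is -30.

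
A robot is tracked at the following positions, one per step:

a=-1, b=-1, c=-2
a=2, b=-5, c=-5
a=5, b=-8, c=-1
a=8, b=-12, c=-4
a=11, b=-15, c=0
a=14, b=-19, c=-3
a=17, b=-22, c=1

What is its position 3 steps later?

The moves between consecutive positions are (+3, -4, -3), (+3, -3, +4), (+3, -4, -3), (+3, -3, +4), (+3, -4, -3), (+3, -3, +4); they repeat the 2-cycle [(+3, -4, -3), (+3, -3, +4)].
step 7: apply (+3, -4, -3) → a=20, b=-26, c=-2
step 8: apply (+3, -3, +4) → a=23, b=-29, c=2
step 9: apply (+3, -4, -3) → a=26, b=-33, c=-1

a=26, b=-33, c=-1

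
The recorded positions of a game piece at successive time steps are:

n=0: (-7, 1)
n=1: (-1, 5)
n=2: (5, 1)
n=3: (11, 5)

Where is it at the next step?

(17, 1)

First: linear, +6 per step → 17 at step 4.
Second: cycles through 1, 5 every 2 steps. Step 4 lands at position 0 of the cycle → 1.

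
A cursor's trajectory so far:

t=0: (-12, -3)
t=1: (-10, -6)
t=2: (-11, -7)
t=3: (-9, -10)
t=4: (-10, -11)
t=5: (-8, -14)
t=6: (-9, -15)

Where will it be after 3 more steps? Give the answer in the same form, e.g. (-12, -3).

(-6, -22)

Step-to-step displacements: (+2, -3), (-1, -1), (+2, -3), (-1, -1), (+2, -3), (-1, -1) — a repeating cycle of length 2.
step 7: apply (+2, -3) → (-7, -18)
step 8: apply (-1, -1) → (-8, -19)
step 9: apply (+2, -3) → (-6, -22)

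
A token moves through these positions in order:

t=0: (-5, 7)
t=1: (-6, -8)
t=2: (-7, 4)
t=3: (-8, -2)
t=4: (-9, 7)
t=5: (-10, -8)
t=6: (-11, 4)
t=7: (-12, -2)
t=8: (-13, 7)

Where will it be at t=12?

First: linear, -1 per step → -17 at step 12.
Second: cycles through 7, -8, 4, -2 every 4 steps. Step 12 lands at position 0 of the cycle → 7.

(-17, 7)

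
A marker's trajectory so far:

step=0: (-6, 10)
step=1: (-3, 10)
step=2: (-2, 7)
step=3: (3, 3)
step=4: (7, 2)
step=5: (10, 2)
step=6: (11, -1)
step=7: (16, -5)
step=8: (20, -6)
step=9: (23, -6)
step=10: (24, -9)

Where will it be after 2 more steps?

Differencing gives (+3, +0), (+1, -3), (+5, -4), (+4, -1), (+3, +0), (+1, -3), (+5, -4), (+4, -1), (+3, +0), (+1, -3). This is the pattern (+3, +0), (+1, -3), (+5, -4), (+4, -1) repeated.
step 11: apply (+5, -4) → (29, -13)
step 12: apply (+4, -1) → (33, -14)

(33, -14)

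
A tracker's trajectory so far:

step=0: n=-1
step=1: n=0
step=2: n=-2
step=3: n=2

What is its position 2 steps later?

The jumps are +1, -2, +4 — a geometric progression with ratio -2.
step 4: 2 − 8 → n=-6
step 5: -6 + 16 → n=10

n=10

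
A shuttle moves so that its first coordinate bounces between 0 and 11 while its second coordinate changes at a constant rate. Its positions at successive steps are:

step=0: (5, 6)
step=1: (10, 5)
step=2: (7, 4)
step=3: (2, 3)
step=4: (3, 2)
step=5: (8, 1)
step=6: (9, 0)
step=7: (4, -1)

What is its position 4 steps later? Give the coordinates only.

The first coordinate reflects between 0 and 11, moving 5 per step.
  step 8: 4 → 1
  step 9: 1 → 6
  step 10: 6 → 11
  step 11: 11 → 6
The second coordinate changes by -1 each step: at step 11 it is -5.

(6, -5)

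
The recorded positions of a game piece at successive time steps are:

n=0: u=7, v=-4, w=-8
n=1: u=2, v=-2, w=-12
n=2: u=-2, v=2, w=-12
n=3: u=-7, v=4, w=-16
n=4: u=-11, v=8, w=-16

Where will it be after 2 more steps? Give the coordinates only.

Differencing gives (-5, +2, -4), (-4, +4, +0), (-5, +2, -4), (-4, +4, +0). This is the pattern (-5, +2, -4), (-4, +4, +0) repeated.
step 5: apply (-5, +2, -4) → u=-16, v=10, w=-20
step 6: apply (-4, +4, +0) → u=-20, v=14, w=-20

u=-20, v=14, w=-20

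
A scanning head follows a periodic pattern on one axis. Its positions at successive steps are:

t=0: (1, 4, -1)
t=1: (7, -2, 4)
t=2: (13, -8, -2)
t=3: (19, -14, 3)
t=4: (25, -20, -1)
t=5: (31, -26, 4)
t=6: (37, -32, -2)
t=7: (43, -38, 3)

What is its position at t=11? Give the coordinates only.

(67, -62, 3)

First: linear, +6 per step → 67 at step 11.
Second: linear, -6 per step → -62 at step 11.
Third: cycles through -1, 4, -2, 3 every 4 steps. Step 11 lands at position 3 of the cycle → 3.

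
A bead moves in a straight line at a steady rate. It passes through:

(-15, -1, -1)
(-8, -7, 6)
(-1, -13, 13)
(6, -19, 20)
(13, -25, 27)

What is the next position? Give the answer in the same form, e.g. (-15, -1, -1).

Constant displacement of (+7, -6, +7) per step.
step 5: (13, -25, 27) + (+7, -6, +7) → (20, -31, 34)

(20, -31, 34)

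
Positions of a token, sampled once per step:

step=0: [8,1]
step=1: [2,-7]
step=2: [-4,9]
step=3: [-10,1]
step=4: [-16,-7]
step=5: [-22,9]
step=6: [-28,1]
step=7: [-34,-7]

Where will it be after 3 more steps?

[-52,-7]

The first coordinate changes by -6 each step, so at step 10 it is 8 + 10·(-6) = -52.
The second coordinate repeats the cycle [1, -7, 9] with period 3; step 10 mod 3 = 1, giving -7.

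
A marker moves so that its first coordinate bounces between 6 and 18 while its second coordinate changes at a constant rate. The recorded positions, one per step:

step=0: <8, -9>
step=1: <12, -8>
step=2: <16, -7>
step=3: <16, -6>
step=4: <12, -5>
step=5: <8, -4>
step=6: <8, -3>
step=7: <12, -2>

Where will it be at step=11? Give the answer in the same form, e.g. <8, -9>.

The first coordinate reflects between 6 and 18, moving 4 per step.
  step 8: 12 → 16
  step 9: 16 → 16
  step 10: 16 → 12
  step 11: 12 → 8
The second coordinate changes by +1 each step: at step 11 it is 2.

<8, 2>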